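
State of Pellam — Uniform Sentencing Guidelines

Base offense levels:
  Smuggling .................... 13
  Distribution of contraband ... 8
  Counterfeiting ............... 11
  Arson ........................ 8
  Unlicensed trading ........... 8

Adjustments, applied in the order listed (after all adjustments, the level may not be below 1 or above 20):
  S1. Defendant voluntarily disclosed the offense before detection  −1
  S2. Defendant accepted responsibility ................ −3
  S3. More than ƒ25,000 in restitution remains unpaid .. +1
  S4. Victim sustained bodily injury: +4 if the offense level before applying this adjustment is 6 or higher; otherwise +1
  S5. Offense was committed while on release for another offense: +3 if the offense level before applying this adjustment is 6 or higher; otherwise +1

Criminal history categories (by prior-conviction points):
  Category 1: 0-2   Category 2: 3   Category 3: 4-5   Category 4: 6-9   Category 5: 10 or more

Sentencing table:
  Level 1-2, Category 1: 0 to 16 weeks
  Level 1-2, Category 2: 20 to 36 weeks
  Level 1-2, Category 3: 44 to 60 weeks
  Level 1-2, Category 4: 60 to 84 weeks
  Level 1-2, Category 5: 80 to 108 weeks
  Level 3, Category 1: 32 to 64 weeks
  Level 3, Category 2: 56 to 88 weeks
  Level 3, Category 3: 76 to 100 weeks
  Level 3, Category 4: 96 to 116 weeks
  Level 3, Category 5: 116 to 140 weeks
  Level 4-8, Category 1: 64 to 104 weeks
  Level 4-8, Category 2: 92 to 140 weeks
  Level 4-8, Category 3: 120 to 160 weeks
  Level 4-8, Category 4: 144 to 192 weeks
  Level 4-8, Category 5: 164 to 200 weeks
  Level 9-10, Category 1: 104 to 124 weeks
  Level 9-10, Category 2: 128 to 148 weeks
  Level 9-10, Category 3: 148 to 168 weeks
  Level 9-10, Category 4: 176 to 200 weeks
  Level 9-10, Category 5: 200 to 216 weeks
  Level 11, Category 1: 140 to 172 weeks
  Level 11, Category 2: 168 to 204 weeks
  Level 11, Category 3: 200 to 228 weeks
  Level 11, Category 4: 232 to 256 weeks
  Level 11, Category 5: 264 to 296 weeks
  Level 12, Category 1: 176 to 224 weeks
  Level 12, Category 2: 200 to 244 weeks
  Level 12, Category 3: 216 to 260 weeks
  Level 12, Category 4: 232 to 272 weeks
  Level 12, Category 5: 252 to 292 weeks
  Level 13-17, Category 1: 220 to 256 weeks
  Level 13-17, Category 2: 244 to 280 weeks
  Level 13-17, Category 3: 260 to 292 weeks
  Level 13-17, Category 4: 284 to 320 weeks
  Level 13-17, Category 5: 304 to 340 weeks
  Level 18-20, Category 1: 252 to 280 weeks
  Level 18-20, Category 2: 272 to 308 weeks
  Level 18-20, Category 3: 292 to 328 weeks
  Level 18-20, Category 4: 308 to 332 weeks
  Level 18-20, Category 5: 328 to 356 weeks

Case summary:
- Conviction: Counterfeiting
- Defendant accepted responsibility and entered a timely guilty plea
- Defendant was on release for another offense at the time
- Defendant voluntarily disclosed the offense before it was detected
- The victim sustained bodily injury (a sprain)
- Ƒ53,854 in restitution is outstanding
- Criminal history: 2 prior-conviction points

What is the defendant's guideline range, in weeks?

220-256 weeks

Base offense level for counterfeiting: 11.
S1 applies: 11 − 1 = 10.
S2 applies: 10 − 3 = 7.
S3 applies: 7 + 1 = 8.
S4 applies (level before this adjustment is 8 ≥ 6, so +4): 8 + 4 = 12.
S5 applies (level before this adjustment is 12 ≥ 6, so +3): 12 + 3 = 15.
Final offense level: 15.
Criminal history: 2 prior points → Category 1 (0-2).
Level 15 falls in the 13-17 band.
Grid: Level 13-17 × Category 1 = 220-256 weeks.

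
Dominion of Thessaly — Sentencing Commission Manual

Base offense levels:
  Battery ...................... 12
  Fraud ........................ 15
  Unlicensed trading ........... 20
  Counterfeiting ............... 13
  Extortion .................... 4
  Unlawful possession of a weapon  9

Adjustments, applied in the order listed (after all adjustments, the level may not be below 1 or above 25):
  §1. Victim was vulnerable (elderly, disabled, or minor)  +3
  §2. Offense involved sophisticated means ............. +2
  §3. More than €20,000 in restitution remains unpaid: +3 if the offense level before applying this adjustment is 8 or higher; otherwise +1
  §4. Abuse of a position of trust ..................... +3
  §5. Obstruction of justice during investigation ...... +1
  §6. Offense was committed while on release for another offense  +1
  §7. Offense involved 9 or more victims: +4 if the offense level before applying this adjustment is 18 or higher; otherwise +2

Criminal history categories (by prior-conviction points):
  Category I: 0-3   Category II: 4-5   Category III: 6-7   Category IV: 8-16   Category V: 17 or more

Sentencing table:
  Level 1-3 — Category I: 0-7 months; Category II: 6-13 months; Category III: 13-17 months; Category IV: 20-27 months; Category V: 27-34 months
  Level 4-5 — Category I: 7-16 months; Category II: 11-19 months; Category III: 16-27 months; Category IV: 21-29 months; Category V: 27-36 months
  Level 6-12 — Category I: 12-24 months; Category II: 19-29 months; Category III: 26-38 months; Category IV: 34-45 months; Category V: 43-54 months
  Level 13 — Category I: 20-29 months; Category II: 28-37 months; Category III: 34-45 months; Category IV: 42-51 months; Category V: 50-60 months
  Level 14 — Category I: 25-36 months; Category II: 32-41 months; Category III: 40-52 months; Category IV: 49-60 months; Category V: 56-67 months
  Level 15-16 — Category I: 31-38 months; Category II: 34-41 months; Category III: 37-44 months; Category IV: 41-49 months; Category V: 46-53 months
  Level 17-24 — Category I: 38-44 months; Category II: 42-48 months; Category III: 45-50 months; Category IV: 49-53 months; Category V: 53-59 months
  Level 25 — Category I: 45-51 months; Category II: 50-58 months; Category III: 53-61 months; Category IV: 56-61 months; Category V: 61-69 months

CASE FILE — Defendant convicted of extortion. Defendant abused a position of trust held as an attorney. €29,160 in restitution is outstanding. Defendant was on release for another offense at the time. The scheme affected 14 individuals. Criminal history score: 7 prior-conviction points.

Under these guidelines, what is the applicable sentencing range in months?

Base offense level for extortion: 4.
§1 does not apply.
§3 applies (level before this adjustment is 4 < 8, so +1): 4 + 1 = 5.
§4 applies: 5 + 3 = 8.
§6 applies: 8 + 1 = 9.
§7 applies (level before this adjustment is 9 < 18, so +2): 9 + 2 = 11.
Final offense level: 11.
Criminal history: 7 prior points → Category III (6-7).
Level 11 falls in the 6-12 band.
Grid: Level 6-12 × Category III = 26-38 months.

26-38 months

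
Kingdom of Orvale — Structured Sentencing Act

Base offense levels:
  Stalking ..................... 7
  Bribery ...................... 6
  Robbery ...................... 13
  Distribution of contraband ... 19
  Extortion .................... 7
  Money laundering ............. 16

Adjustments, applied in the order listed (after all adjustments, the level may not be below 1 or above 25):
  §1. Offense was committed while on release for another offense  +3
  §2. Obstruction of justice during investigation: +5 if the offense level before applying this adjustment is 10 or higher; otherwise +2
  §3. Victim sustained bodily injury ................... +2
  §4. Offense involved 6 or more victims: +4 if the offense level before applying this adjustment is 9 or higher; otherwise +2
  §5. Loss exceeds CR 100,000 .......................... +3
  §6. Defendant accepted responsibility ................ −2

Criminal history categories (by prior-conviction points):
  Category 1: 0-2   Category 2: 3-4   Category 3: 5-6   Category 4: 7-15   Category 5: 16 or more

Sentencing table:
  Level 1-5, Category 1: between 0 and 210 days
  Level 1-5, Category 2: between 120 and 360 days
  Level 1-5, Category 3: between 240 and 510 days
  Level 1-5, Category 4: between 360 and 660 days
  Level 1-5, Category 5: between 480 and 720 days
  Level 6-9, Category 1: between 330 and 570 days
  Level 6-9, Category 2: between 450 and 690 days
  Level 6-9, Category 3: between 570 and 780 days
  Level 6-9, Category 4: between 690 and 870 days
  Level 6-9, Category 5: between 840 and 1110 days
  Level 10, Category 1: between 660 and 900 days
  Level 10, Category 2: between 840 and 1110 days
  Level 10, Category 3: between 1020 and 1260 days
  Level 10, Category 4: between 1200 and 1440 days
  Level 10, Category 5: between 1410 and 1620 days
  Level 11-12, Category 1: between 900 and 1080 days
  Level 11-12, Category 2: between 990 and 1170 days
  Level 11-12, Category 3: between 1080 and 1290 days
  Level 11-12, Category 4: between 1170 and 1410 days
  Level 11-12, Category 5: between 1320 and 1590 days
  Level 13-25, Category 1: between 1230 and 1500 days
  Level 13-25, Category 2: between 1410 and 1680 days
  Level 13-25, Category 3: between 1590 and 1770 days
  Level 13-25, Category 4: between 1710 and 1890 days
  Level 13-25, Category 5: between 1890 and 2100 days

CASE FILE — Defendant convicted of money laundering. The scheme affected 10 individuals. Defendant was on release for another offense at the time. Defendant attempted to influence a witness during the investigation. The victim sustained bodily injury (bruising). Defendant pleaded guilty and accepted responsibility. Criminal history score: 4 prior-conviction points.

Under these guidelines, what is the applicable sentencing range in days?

1410-1680 days

Base offense level for money laundering: 16.
§1 applies: 16 + 3 = 19.
§2 applies (level before this adjustment is 19 ≥ 10, so +5): 19 + 5 = 24.
§3 applies: 24 + 2 = 26.
§4 applies (level before this adjustment is 26 ≥ 9, so +4): 26 + 4 = 30.
§5 does not apply.
§6 applies: 30 − 2 = 28.
Level 28 exceeds the maximum of 25; capped at 25.
Final offense level: 25.
Criminal history: 4 prior points → Category 2 (3-4).
Level 25 falls in the 13-25 band.
Grid: Level 13-25 × Category 2 = 1410-1680 days.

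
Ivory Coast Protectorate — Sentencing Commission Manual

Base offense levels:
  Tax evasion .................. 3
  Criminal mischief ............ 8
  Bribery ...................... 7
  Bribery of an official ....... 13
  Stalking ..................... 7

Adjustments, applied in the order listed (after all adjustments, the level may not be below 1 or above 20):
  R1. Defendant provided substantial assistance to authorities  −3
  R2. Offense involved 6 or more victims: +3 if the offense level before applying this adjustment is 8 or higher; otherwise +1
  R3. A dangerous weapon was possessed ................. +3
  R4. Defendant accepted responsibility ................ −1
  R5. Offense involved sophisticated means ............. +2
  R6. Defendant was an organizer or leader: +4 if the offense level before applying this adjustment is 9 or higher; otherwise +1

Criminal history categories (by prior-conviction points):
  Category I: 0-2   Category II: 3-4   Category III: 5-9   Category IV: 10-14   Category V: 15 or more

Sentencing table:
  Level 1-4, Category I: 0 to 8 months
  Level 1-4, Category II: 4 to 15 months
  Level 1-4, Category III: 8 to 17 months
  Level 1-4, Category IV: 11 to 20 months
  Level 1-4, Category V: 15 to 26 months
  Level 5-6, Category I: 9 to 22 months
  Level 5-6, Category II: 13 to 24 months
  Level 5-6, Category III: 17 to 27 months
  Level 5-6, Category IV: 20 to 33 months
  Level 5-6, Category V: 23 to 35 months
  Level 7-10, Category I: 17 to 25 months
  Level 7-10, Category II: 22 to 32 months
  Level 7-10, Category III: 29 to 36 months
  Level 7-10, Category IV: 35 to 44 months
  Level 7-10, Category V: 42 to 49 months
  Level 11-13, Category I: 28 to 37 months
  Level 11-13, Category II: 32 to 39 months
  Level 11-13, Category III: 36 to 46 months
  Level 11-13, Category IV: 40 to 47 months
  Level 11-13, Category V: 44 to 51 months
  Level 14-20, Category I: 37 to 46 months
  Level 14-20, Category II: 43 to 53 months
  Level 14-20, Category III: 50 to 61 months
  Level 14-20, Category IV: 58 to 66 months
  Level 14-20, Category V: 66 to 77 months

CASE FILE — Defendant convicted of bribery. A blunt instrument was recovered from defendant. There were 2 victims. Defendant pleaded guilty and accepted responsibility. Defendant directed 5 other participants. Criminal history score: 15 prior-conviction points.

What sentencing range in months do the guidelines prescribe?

Base offense level for bribery: 7.
R2 does not apply.
R3 applies: 7 + 3 = 10.
R4 applies: 10 − 1 = 9.
R6 applies (level before this adjustment is 9 ≥ 9, so +4): 9 + 4 = 13.
Final offense level: 13.
Criminal history: 15 prior points → Category V (15+).
Level 13 falls in the 11-13 band.
Grid: Level 11-13 × Category V = 44-51 months.

44-51 months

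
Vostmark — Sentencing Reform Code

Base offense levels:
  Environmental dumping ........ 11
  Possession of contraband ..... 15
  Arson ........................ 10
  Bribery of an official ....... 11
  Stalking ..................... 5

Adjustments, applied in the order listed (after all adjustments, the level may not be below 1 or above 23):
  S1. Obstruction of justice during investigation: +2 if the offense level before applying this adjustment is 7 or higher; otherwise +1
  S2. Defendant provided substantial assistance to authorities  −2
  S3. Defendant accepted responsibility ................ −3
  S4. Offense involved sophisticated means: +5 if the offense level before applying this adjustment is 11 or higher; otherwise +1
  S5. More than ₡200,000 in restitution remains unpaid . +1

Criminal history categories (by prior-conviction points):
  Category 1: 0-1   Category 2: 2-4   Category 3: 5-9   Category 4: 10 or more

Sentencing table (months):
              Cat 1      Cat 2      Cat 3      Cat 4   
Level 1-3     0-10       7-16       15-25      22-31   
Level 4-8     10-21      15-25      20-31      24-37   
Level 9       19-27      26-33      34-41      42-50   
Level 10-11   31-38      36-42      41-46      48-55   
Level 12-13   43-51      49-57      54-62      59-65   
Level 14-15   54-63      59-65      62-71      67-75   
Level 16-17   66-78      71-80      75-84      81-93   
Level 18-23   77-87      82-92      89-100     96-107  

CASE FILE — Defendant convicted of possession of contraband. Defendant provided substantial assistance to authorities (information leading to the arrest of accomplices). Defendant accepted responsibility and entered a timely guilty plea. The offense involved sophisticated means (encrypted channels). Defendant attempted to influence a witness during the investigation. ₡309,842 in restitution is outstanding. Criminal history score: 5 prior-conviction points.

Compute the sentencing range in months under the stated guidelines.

Base offense level for possession of contraband: 15.
S1 applies (level before this adjustment is 15 ≥ 7, so +2): 15 + 2 = 17.
S2 applies: 17 − 2 = 15.
S3 applies: 15 − 3 = 12.
S4 applies (level before this adjustment is 12 ≥ 11, so +5): 12 + 5 = 17.
S5 applies: 17 + 1 = 18.
Final offense level: 18.
Criminal history: 5 prior points → Category 3 (5-9).
Level 18 falls in the 18-23 band.
Grid: Level 18-23 × Category 3 = 89-100 months.

89-100 months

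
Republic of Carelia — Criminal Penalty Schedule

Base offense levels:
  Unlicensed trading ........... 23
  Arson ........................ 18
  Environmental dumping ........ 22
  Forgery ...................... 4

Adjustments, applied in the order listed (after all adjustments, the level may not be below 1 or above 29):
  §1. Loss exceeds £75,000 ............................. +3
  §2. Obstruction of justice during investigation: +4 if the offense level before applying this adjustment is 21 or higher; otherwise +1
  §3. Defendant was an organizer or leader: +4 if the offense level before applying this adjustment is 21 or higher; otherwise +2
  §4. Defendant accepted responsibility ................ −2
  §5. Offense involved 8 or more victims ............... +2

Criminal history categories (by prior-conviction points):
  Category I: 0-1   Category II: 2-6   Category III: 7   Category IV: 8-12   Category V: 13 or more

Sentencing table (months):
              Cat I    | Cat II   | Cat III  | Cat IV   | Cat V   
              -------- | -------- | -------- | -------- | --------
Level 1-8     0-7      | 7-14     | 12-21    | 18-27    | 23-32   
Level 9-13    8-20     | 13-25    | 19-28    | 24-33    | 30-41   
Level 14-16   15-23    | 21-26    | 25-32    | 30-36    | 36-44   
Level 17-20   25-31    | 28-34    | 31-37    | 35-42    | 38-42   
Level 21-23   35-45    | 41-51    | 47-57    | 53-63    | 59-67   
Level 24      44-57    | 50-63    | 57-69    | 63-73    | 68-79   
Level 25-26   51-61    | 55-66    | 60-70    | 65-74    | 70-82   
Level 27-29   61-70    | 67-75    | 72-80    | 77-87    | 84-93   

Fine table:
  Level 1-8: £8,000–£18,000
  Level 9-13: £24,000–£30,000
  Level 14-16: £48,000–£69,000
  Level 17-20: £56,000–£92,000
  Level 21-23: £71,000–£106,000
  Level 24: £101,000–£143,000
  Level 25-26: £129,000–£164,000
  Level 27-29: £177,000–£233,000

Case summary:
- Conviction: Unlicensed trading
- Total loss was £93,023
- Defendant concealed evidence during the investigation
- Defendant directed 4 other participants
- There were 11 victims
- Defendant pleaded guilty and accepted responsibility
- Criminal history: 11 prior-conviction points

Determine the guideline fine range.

£177,000–£233,000

Base offense level for unlicensed trading: 23.
§1 applies: 23 + 3 = 26.
§2 applies (level before this adjustment is 26 ≥ 21, so +4): 26 + 4 = 30.
§3 applies (level before this adjustment is 30 ≥ 21, so +4): 30 + 4 = 34.
§4 applies: 34 − 2 = 32.
§5 applies: 32 + 2 = 34.
Level 34 exceeds the maximum of 29; capped at 29.
Final offense level: 29.
Level 29 falls in the 27-29 band.
Fine table: Level 27-29 → £177,000–£233,000.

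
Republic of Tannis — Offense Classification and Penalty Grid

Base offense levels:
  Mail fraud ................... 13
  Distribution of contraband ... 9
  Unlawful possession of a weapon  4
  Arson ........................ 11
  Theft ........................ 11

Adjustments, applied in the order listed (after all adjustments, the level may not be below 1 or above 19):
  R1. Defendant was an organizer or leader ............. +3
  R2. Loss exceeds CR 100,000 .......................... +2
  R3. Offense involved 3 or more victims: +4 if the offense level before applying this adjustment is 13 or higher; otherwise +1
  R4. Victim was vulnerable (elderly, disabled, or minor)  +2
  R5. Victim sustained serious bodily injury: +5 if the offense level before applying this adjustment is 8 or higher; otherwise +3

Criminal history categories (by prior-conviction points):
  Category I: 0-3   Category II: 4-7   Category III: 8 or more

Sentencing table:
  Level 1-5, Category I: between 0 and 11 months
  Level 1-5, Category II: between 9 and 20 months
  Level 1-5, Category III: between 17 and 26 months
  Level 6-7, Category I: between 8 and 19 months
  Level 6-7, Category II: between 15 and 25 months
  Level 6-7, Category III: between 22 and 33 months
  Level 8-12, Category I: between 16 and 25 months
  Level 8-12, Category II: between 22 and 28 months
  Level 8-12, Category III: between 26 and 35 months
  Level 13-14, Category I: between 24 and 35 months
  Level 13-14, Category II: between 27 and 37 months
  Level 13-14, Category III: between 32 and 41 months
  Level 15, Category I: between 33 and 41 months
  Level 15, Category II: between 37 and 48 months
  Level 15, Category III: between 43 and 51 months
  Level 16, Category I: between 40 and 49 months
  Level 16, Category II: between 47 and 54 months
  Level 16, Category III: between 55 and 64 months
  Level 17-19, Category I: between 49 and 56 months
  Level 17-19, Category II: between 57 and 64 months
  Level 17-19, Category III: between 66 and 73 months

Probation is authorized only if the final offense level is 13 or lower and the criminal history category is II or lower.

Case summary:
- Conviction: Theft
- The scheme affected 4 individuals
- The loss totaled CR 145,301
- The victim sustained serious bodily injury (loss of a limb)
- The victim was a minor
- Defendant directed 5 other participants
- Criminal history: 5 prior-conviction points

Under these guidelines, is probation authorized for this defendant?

No

Base offense level for theft: 11.
R1 applies: 11 + 3 = 14.
R2 applies: 14 + 2 = 16.
R3 applies (level before this adjustment is 16 ≥ 13, so +4): 16 + 4 = 20.
R4 applies: 20 + 2 = 22.
R5 applies (level before this adjustment is 22 ≥ 8, so +5): 22 + 5 = 27.
Level 27 exceeds the maximum of 19; capped at 19.
Final offense level: 19.
Criminal history: 5 prior points → Category II (4-7).
Level 19 falls in the 17-19 band.
Grid: Level 17-19 × Category II = 57-64 months.
Probation check: level 19 > 13 and category II ≤ II → not eligible.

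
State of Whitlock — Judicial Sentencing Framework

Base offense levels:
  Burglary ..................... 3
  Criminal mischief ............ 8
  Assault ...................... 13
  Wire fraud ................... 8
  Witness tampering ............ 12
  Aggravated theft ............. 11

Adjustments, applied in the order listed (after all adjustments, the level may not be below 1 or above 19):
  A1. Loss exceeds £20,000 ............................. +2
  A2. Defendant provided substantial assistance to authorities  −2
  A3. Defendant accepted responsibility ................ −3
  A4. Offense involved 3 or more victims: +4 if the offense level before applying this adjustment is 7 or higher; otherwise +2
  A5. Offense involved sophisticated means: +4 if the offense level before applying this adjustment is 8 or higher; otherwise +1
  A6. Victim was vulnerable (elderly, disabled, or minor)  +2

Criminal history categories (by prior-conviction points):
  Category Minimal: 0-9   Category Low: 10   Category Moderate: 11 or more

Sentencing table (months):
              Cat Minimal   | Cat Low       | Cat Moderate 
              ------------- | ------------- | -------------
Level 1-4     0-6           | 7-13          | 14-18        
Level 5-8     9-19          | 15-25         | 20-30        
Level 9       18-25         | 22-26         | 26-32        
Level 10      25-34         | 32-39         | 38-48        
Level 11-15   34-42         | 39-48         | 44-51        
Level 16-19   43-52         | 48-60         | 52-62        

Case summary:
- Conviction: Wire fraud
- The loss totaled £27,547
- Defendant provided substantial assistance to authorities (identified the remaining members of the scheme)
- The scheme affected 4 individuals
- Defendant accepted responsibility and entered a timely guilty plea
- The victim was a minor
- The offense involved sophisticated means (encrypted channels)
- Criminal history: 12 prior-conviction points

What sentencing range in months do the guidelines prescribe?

38-48 months

Base offense level for wire fraud: 8.
A1 applies: 8 + 2 = 10.
A2 applies: 10 − 2 = 8.
A3 applies: 8 − 3 = 5.
A4 applies (level before this adjustment is 5 < 7, so +2): 5 + 2 = 7.
A5 applies (level before this adjustment is 7 < 8, so +1): 7 + 1 = 8.
A6 applies: 8 + 2 = 10.
Final offense level: 10.
Criminal history: 12 prior points → Category Moderate (11+).
Level 10 falls in the 10 band.
Grid: Level 10 × Category Moderate = 38-48 months.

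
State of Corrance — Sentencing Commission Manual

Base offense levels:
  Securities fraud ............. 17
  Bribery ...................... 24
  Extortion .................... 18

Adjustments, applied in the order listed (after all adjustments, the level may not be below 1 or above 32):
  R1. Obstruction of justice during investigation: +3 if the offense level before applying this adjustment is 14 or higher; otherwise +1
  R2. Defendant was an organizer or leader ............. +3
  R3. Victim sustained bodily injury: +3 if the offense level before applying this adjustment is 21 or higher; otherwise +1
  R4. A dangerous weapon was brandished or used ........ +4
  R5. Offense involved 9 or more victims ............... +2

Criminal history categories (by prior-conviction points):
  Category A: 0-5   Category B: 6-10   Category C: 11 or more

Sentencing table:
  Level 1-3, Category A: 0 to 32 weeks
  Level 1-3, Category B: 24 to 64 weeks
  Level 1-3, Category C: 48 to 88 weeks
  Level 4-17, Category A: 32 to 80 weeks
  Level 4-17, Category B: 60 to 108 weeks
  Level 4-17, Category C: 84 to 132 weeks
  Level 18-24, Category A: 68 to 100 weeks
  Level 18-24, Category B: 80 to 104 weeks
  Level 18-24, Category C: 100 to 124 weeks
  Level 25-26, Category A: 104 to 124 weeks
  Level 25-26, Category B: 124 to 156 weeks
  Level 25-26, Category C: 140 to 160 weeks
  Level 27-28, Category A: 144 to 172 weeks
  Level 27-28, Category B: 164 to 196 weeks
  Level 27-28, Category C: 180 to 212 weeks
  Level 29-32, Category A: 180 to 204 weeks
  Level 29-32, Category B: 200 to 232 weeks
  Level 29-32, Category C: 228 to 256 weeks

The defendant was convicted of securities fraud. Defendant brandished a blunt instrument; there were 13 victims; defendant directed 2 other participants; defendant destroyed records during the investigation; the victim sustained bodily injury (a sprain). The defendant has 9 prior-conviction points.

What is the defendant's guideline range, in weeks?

Base offense level for securities fraud: 17.
R1 applies (level before this adjustment is 17 ≥ 14, so +3): 17 + 3 = 20.
R2 applies: 20 + 3 = 23.
R3 applies (level before this adjustment is 23 ≥ 21, so +3): 23 + 3 = 26.
R4 applies: 26 + 4 = 30.
R5 applies: 30 + 2 = 32.
Final offense level: 32.
Criminal history: 9 prior points → Category B (6-10).
Level 32 falls in the 29-32 band.
Grid: Level 29-32 × Category B = 200-232 weeks.

200-232 weeks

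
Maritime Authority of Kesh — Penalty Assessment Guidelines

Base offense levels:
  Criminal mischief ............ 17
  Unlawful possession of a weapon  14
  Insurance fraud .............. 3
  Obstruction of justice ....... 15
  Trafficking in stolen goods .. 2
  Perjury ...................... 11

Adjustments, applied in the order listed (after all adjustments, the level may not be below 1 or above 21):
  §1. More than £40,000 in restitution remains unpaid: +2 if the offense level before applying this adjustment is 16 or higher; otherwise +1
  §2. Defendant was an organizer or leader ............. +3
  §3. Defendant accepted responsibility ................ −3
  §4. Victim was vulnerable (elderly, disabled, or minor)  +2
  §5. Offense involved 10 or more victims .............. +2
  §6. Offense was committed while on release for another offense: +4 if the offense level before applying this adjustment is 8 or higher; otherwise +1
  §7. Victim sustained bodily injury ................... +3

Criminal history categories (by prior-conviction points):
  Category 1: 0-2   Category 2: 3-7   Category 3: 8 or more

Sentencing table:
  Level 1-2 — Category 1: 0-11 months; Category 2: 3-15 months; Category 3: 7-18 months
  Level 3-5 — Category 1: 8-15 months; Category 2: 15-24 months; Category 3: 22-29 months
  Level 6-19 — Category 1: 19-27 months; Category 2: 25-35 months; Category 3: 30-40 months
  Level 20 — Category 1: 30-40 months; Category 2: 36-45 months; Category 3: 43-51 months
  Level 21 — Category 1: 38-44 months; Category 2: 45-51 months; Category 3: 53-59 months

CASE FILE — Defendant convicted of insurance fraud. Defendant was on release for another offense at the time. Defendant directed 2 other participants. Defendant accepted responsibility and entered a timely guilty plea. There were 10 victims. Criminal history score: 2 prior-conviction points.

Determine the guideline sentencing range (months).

Base offense level for insurance fraud: 3.
§2 applies: 3 + 3 = 6.
§3 applies: 6 − 3 = 3.
§5 applies: 3 + 2 = 5.
§6 applies (level before this adjustment is 5 < 8, so +1): 5 + 1 = 6.
Final offense level: 6.
Criminal history: 2 prior points → Category 1 (0-2).
Level 6 falls in the 6-19 band.
Grid: Level 6-19 × Category 1 = 19-27 months.

19-27 months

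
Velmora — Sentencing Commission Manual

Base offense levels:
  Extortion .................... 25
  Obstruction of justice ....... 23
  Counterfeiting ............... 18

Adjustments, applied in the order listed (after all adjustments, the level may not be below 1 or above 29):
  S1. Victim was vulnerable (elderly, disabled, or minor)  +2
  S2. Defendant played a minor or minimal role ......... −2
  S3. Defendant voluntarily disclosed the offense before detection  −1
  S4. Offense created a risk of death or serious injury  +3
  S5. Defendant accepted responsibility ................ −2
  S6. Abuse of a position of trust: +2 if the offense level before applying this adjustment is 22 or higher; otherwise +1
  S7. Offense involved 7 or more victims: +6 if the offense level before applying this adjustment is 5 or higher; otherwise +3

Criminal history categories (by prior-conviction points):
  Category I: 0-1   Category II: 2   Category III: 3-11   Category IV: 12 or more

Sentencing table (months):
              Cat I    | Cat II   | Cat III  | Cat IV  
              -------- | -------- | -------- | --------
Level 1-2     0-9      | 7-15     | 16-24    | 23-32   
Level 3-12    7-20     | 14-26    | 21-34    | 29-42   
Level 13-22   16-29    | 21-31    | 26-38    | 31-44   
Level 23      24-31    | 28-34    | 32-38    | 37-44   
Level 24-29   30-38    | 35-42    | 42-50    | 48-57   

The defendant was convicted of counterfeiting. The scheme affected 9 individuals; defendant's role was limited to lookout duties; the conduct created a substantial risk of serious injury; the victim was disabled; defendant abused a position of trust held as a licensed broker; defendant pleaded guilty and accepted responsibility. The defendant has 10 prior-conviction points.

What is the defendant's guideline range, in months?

42-50 months

Base offense level for counterfeiting: 18.
S1 applies: 18 + 2 = 20.
S2 applies: 20 − 2 = 18.
S3 does not apply.
S4 applies: 18 + 3 = 21.
S5 applies: 21 − 2 = 19.
S6 applies (level before this adjustment is 19 < 22, so +1): 19 + 1 = 20.
S7 applies (level before this adjustment is 20 ≥ 5, so +6): 20 + 6 = 26.
Final offense level: 26.
Criminal history: 10 prior points → Category III (3-11).
Level 26 falls in the 24-29 band.
Grid: Level 24-29 × Category III = 42-50 months.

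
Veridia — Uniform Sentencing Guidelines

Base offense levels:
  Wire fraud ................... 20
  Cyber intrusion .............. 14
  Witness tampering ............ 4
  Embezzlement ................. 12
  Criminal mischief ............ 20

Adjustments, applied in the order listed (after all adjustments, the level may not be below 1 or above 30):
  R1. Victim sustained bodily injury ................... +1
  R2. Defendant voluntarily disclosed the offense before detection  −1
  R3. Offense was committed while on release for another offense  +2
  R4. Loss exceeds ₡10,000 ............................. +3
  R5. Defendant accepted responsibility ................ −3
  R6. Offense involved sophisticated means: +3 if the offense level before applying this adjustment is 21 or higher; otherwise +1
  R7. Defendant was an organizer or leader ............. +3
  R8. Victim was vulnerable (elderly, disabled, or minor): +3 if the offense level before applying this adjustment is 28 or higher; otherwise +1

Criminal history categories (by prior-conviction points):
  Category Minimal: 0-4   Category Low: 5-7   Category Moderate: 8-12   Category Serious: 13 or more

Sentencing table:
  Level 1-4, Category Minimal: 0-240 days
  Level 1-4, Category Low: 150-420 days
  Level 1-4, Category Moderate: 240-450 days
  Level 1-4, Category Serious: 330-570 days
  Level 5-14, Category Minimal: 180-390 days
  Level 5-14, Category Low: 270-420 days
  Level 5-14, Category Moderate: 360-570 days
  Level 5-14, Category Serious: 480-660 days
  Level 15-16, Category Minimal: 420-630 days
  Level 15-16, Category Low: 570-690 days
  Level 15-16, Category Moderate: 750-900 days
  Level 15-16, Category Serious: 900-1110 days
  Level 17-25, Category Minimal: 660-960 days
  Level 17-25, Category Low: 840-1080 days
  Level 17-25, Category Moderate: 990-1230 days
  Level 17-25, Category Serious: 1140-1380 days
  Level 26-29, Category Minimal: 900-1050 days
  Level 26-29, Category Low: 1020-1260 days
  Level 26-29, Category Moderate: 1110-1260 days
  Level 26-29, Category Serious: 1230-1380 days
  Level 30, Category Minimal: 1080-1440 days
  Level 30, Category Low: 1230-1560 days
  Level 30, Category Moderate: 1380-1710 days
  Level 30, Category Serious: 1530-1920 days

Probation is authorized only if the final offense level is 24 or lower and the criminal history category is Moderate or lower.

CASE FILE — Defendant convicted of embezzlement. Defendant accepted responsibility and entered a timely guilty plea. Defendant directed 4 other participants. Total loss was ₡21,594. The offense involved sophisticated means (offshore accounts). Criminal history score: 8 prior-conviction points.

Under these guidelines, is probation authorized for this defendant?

Base offense level for embezzlement: 12.
R2 does not apply.
R4 applies: 12 + 3 = 15.
R5 applies: 15 − 3 = 12.
R6 applies (level before this adjustment is 12 < 21, so +1): 12 + 1 = 13.
R7 applies: 13 + 3 = 16.
Final offense level: 16.
Criminal history: 8 prior points → Category Moderate (8-12).
Level 16 falls in the 15-16 band.
Grid: Level 15-16 × Category Moderate = 750-900 days.
Probation check: level 16 ≤ 24 and category Moderate ≤ Moderate → eligible.

Yes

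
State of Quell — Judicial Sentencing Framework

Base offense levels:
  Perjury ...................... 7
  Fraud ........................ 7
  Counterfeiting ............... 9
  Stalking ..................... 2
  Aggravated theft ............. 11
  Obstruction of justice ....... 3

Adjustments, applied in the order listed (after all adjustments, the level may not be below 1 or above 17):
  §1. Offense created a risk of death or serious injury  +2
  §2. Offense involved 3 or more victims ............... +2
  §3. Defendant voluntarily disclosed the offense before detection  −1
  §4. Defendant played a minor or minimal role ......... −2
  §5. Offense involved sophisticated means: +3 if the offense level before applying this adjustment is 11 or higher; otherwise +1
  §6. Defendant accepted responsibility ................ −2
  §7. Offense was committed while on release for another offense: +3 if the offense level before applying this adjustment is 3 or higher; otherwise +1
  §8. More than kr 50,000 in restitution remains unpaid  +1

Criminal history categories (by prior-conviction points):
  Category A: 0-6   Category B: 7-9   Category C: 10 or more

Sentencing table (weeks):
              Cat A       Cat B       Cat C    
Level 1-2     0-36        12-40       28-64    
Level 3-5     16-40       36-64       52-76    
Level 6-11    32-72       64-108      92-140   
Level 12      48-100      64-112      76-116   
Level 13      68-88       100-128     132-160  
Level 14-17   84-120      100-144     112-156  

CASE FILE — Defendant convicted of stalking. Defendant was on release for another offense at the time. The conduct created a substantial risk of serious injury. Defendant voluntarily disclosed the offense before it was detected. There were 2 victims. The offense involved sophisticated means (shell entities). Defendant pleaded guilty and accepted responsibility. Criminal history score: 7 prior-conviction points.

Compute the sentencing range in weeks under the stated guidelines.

36-64 weeks

Base offense level for stalking: 2.
§1 applies: 2 + 2 = 4.
§3 applies: 4 − 1 = 3.
§4 does not apply.
§5 applies (level before this adjustment is 3 < 11, so +1): 3 + 1 = 4.
§6 applies: 4 − 2 = 2.
§7 applies (level before this adjustment is 2 < 3, so +1): 2 + 1 = 3.
Final offense level: 3.
Criminal history: 7 prior points → Category B (7-9).
Level 3 falls in the 3-5 band.
Grid: Level 3-5 × Category B = 36-64 weeks.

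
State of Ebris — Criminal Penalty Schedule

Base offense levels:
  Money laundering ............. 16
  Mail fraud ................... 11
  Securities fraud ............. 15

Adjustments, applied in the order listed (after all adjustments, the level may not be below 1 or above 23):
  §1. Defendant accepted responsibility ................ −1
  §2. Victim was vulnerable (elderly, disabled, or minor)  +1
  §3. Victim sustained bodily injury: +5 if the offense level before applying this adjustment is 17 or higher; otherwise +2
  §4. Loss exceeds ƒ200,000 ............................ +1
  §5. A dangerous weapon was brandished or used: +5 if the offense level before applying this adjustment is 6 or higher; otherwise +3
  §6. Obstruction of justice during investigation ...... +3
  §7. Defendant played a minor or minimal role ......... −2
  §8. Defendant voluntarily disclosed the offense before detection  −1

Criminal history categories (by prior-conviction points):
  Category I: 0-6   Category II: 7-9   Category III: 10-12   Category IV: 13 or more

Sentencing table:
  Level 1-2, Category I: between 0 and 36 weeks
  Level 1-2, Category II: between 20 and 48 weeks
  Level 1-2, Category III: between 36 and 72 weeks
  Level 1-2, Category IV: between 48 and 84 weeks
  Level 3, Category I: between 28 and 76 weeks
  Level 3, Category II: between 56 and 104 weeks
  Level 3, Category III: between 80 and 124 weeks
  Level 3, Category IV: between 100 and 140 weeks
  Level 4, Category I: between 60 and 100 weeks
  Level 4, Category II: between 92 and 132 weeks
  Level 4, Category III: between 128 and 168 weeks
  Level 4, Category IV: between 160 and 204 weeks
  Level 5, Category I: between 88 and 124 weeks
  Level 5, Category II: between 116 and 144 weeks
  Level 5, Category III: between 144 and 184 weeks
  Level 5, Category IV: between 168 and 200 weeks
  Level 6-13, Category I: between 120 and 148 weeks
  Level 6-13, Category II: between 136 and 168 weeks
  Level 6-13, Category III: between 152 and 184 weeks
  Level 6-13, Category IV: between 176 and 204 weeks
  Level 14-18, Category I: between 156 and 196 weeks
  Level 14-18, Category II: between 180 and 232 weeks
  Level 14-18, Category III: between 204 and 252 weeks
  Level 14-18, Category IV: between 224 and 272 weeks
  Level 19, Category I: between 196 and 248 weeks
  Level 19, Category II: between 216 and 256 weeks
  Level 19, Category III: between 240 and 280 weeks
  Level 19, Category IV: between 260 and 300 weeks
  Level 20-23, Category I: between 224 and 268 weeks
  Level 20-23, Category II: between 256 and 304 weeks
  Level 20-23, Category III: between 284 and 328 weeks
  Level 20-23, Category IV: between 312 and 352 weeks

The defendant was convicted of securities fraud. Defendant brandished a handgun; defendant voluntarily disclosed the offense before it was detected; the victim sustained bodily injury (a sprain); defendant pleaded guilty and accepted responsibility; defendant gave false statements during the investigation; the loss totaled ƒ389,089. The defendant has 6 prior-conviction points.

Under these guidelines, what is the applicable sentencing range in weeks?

224-268 weeks

Base offense level for securities fraud: 15.
§1 applies: 15 − 1 = 14.
§2 does not apply.
§3 applies (level before this adjustment is 14 < 17, so +2): 14 + 2 = 16.
§4 applies: 16 + 1 = 17.
§5 applies (level before this adjustment is 17 ≥ 6, so +5): 17 + 5 = 22.
§6 applies: 22 + 3 = 25.
§7 does not apply.
§8 applies: 25 − 1 = 24.
Level 24 exceeds the maximum of 23; capped at 23.
Final offense level: 23.
Criminal history: 6 prior points → Category I (0-6).
Level 23 falls in the 20-23 band.
Grid: Level 20-23 × Category I = 224-268 weeks.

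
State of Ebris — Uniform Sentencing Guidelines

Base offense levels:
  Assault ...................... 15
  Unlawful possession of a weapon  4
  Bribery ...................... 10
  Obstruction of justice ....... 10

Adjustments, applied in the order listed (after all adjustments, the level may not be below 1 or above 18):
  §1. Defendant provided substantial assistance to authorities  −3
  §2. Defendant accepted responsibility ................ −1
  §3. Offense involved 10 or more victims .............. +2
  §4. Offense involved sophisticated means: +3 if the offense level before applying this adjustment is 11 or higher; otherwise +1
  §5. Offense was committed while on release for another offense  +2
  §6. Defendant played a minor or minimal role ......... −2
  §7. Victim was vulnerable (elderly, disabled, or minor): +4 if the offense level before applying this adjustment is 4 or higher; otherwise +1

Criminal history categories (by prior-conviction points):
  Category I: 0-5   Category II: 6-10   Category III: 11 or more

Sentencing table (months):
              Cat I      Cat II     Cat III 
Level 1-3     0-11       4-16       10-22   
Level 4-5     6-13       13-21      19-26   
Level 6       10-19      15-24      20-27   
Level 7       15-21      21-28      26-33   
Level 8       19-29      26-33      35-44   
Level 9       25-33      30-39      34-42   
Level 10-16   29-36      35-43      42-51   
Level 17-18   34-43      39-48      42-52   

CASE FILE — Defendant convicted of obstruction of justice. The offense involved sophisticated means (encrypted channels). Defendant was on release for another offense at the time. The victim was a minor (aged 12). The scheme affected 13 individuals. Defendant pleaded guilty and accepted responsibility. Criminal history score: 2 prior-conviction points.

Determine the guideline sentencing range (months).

Base offense level for obstruction of justice: 10.
§1 does not apply.
§2 applies: 10 − 1 = 9.
§3 applies: 9 + 2 = 11.
§4 applies (level before this adjustment is 11 ≥ 11, so +3): 11 + 3 = 14.
§5 applies: 14 + 2 = 16.
§7 applies (level before this adjustment is 16 ≥ 4, so +4): 16 + 4 = 20.
Level 20 exceeds the maximum of 18; capped at 18.
Final offense level: 18.
Criminal history: 2 prior points → Category I (0-5).
Level 18 falls in the 17-18 band.
Grid: Level 17-18 × Category I = 34-43 months.

34-43 months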